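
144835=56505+88330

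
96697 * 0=0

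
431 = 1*431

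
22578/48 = 470 + 3/8=470.38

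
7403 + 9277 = 16680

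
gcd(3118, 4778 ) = 2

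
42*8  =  336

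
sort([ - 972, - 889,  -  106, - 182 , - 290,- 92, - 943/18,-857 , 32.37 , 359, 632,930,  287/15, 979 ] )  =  [- 972, -889, - 857, - 290 , - 182,  -  106, - 92, - 943/18 , 287/15,32.37, 359,  632,930,  979] 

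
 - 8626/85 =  - 8626/85  =  -101.48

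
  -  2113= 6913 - 9026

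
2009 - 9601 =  - 7592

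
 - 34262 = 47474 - 81736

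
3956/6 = 1978/3 =659.33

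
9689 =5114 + 4575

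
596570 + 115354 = 711924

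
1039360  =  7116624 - 6077264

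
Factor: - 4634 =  - 2^1*7^1*331^1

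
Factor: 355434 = 2^1*3^1 * 59239^1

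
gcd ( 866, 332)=2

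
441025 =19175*23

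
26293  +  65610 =91903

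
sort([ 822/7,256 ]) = [822/7,256 ]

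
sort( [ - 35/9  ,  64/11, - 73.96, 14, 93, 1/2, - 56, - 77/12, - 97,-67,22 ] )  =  [-97,  -  73.96, - 67, - 56, - 77/12, - 35/9, 1/2, 64/11, 14, 22, 93] 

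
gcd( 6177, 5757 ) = 3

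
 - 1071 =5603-6674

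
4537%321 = 43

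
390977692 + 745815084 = 1136792776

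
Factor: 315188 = 2^2*78797^1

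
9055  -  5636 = 3419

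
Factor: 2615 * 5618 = 14691070=2^1 *5^1 * 53^2*523^1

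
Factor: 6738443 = 17^1*396379^1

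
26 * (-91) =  - 2366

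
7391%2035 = 1286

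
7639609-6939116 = 700493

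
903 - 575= 328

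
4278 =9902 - 5624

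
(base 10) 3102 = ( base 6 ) 22210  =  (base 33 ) 2S0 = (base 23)5jk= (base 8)6036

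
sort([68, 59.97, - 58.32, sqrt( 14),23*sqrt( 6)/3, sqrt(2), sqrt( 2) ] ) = [ - 58.32,  sqrt( 2), sqrt( 2), sqrt( 14), 23*sqrt ( 6) /3, 59.97,68]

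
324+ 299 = 623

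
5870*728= 4273360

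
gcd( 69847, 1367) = 1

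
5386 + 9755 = 15141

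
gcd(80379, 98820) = 27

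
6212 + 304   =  6516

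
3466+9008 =12474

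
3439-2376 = 1063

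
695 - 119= 576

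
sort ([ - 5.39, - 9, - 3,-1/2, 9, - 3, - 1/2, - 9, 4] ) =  [ - 9, - 9,-5.39, - 3, - 3,-1/2, - 1/2,4, 9]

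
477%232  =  13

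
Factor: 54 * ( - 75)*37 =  - 149850 = - 2^1*3^4*5^2*37^1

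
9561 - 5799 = 3762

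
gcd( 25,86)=1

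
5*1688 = 8440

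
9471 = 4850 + 4621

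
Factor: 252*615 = 154980 = 2^2*3^3*5^1*7^1*41^1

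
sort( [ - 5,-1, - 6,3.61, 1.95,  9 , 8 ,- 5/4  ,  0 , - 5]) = [  -  6,-5,-5, - 5/4, - 1 , 0,  1.95, 3.61,8, 9 ]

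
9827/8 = 1228  +  3/8 = 1228.38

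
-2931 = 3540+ - 6471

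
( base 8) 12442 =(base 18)gca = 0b1010100100010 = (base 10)5410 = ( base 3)21102101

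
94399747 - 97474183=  - 3074436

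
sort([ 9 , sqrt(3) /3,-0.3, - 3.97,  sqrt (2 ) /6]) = [ -3.97, - 0.3, sqrt (2)/6, sqrt( 3 ) /3, 9 ] 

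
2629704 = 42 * 62612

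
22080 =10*2208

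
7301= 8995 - 1694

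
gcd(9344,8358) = 2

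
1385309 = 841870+543439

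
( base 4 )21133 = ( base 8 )1137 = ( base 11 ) 502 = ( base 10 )607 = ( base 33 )id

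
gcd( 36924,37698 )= 6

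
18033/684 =6011/228 = 26.36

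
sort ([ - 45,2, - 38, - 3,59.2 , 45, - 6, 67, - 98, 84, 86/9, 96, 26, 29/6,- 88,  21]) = [ - 98,-88,-45, - 38,-6, - 3,2 , 29/6, 86/9,21,  26, 45,59.2,67,84,96 ] 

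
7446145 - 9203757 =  - 1757612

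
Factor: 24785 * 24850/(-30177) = - 87986750/4311  =  - 2^1*3^(- 2)*5^3*71^1*479^( - 1)*4957^1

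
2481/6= 827/2 = 413.50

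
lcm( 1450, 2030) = 10150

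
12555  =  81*155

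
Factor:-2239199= - 541^1  *4139^1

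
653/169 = 3 + 146/169 =3.86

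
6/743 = 6/743 =0.01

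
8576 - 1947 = 6629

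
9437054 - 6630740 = 2806314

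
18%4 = 2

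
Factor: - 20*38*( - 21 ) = 2^3*3^1*5^1*7^1*19^1 = 15960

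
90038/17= 5296 + 6/17= 5296.35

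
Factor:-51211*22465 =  - 1150455115 = -5^1 * 83^1*617^1  *4493^1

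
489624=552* 887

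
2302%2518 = 2302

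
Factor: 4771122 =2^1*3^1*795187^1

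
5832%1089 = 387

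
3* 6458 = 19374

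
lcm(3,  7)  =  21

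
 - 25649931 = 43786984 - 69436915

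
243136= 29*8384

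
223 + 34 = 257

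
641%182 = 95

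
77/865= 77/865 = 0.09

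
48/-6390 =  - 8/1065  =  - 0.01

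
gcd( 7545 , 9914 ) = 1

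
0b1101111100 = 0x37C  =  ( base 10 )892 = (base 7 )2413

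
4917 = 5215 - 298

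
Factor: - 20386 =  - 2^1*10193^1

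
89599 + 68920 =158519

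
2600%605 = 180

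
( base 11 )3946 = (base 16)140c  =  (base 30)5L2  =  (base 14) 1c28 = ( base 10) 5132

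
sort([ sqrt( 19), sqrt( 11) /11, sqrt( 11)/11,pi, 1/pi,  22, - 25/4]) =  [ - 25/4 , sqrt( 11) /11,sqrt (11) /11, 1/pi, pi, sqrt (19),22]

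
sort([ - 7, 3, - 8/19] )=[ -7,-8/19,3]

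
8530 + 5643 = 14173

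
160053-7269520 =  - 7109467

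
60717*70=4250190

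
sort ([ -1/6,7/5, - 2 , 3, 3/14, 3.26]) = [- 2, - 1/6  ,  3/14, 7/5, 3,  3.26]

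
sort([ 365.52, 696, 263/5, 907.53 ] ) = [ 263/5,365.52, 696, 907.53] 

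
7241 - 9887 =  -  2646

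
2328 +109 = 2437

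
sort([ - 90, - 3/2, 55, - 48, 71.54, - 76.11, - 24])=[  -  90,-76.11,  -  48, - 24 ,  -  3/2, 55,  71.54 ]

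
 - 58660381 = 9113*( - 6437)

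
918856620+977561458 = 1896418078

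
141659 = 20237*7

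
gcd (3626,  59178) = 14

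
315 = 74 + 241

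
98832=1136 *87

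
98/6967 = 98/6967= 0.01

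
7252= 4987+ 2265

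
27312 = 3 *9104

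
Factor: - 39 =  - 3^1 * 13^1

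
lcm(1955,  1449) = 123165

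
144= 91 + 53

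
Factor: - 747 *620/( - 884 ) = 3^2*5^1*13^(- 1) *17^( - 1 )*31^1*83^1 = 115785/221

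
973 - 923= 50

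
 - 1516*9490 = -14386840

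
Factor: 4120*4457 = 18362840=2^3*5^1*103^1*4457^1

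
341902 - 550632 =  - 208730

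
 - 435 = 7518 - 7953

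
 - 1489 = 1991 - 3480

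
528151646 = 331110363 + 197041283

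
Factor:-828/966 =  - 6/7= -2^1*3^1*7^(- 1 )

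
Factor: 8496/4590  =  2^3 * 3^(-1)*5^( - 1 )*17^( - 1)*59^1 = 472/255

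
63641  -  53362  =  10279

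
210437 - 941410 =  - 730973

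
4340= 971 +3369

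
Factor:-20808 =-2^3*3^2 * 17^2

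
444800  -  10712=434088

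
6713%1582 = 385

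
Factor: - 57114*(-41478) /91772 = 3^3*19^1*31^1*167^1*223^1 * 22943^( - 1) = 592243623/22943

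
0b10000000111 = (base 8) 2007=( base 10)1031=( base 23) 1LJ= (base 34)ub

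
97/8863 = 97/8863=0.01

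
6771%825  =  171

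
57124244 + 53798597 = 110922841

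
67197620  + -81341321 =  - 14143701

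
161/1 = 161 = 161.00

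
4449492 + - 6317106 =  -1867614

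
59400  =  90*660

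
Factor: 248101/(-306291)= - 469/579 = - 3^( - 1)*7^1*67^1*193^(  -  1)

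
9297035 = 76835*121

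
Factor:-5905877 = -5905877^1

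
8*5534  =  44272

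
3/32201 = 3/32201= 0.00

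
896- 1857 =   -  961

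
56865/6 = 18955/2 = 9477.50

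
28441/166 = 171  +  55/166 = 171.33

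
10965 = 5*2193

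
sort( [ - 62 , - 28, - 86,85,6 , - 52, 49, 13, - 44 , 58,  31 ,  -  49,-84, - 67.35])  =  [ - 86,-84, - 67.35,-62,-52,-49,-44,-28,6, 13 , 31,49,  58,85] 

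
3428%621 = 323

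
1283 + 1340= 2623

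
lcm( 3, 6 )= 6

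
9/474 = 3/158=0.02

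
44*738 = 32472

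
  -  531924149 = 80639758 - 612563907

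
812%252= 56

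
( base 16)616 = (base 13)92b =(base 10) 1558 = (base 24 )2GM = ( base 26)27O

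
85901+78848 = 164749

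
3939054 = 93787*42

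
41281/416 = 41281/416  =  99.23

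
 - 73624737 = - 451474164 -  - 377849427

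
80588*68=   5479984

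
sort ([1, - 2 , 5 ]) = [ - 2, 1,  5]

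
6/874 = 3/437 = 0.01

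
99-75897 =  - 75798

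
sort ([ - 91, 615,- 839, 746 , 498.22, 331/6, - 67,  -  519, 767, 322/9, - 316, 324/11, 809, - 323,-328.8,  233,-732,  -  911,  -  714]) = [ - 911,-839, - 732, - 714, - 519,-328.8,- 323 , - 316,-91, - 67, 324/11, 322/9, 331/6, 233,498.22, 615, 746,767, 809 ]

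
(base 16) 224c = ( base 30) 9MK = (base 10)8780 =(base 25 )e15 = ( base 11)6662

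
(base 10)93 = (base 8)135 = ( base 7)162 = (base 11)85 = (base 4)1131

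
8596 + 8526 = 17122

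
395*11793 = 4658235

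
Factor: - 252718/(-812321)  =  2^1*83^( - 1 )*9787^( - 1 ) * 126359^1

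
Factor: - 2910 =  - 2^1*3^1 * 5^1 * 97^1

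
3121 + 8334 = 11455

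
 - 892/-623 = 1 + 269/623 = 1.43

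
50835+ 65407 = 116242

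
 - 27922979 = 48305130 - 76228109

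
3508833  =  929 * 3777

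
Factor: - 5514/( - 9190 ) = 3^1*5^(-1) =3/5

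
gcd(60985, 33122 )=1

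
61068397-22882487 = 38185910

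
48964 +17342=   66306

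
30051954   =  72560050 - 42508096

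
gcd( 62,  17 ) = 1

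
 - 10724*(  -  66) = 707784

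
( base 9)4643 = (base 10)3441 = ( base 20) 8c1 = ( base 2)110101110001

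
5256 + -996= 4260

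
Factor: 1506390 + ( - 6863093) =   -  5356703= -11^1*281^1*1733^1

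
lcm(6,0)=0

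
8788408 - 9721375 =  - 932967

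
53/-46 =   -  53/46 = -  1.15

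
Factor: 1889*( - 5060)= - 9558340 =- 2^2*5^1  *11^1*23^1*1889^1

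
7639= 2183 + 5456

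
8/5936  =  1/742 = 0.00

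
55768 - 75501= - 19733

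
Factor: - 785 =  - 5^1 *157^1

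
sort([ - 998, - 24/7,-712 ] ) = [ - 998, - 712,-24/7 ] 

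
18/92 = 9/46 = 0.20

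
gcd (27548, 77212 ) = 388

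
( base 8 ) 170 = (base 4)1320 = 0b1111000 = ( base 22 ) 5a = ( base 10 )120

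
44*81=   3564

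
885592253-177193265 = 708398988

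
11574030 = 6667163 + 4906867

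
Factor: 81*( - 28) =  - 2^2 * 3^4*7^1 = - 2268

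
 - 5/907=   -  5/907 = - 0.01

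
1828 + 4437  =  6265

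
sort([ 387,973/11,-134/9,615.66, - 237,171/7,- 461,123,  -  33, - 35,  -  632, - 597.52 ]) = [-632,-597.52,- 461,- 237, - 35, - 33,-134/9,171/7,973/11, 123,387,615.66] 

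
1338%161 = 50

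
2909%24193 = 2909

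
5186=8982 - 3796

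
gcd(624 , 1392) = 48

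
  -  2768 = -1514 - 1254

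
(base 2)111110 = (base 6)142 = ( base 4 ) 332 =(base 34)1s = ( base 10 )62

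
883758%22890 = 13938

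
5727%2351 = 1025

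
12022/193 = 62+56/193 = 62.29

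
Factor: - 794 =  - 2^1 * 397^1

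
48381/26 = 1860 + 21/26=1860.81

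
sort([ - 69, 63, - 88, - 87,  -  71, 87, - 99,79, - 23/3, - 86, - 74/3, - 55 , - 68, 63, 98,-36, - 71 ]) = [ -99, - 88, - 87, - 86, - 71, - 71, -69, - 68 ,-55,-36, -74/3, - 23/3, 63 , 63, 79,87, 98]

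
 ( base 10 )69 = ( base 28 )2d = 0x45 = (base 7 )126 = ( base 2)1000101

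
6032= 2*3016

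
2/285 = 2/285=0.01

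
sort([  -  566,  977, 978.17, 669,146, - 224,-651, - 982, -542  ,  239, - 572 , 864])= [ - 982,- 651, - 572, - 566,-542, - 224, 146 , 239, 669,  864, 977,978.17 ] 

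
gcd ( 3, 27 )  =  3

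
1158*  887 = 1027146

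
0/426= 0= 0.00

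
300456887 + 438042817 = 738499704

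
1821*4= 7284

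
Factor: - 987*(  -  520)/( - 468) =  - 3290/3 = -2^1*3^( - 1 )*5^1*7^1*47^1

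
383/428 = 383/428 = 0.89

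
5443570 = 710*7667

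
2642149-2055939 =586210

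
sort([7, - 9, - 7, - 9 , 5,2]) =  [ - 9, - 9,  -  7,2 , 5  ,  7 ]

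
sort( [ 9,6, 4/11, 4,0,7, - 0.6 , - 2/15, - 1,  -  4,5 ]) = [ - 4, - 1, - 0.6, - 2/15,0,4/11,4, 5,6,7,  9 ]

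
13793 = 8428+5365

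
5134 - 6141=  - 1007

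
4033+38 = 4071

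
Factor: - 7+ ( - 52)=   -  59^1 = - 59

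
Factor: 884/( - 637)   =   - 68/49 = - 2^2*7^(-2)*17^1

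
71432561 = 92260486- 20827925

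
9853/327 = 30+43/327 = 30.13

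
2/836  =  1/418 = 0.00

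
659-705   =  -46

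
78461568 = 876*89568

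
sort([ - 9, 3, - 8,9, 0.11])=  [ - 9,  -  8, 0.11, 3, 9]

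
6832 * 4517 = 30860144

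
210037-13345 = 196692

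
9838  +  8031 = 17869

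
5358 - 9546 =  - 4188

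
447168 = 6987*64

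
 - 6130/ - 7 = 875 + 5/7 = 875.71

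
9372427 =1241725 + 8130702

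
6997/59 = 118  +  35/59 = 118.59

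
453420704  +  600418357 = 1053839061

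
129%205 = 129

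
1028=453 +575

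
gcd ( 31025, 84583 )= 1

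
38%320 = 38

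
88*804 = 70752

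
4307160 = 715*6024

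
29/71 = 29/71 = 0.41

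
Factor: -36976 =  - 2^4*2311^1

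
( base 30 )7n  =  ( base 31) 7g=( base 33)72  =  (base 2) 11101001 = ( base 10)233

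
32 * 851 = 27232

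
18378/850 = 9189/425 = 21.62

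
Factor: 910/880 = 91/88 = 2^( - 3 )* 7^1 * 11^( - 1 )*13^1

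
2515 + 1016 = 3531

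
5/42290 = 1/8458 = 0.00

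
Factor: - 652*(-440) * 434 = 2^6 * 5^1 * 7^1 * 11^1*31^1*163^1 = 124505920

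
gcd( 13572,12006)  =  522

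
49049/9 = 5449+8/9 = 5449.89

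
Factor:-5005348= - 2^2*151^1*8287^1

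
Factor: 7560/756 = 10 = 2^1 * 5^1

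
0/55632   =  0 = 0.00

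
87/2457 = 29/819 = 0.04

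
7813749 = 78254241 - 70440492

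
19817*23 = 455791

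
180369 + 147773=328142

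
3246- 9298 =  - 6052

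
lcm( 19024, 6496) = 266336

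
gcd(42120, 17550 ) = 3510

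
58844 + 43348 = 102192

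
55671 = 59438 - 3767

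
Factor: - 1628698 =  - 2^1*29^1*28081^1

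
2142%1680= 462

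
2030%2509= 2030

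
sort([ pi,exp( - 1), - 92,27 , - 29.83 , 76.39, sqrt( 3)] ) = [ - 92, - 29.83,exp (  -  1 ), sqrt(3),pi,  27, 76.39 ] 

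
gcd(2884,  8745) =1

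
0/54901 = 0 = 0.00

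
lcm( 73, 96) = 7008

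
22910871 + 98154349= 121065220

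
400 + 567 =967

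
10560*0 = 0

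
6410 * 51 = 326910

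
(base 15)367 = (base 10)772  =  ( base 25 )15m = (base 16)304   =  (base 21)1FG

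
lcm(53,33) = 1749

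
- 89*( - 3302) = 293878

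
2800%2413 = 387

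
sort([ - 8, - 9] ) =[ - 9, - 8]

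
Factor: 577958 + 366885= 17^1*55579^1 =944843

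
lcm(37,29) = 1073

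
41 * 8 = 328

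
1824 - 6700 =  - 4876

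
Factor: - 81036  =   -2^2*3^2*2251^1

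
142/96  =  71/48 = 1.48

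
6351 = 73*87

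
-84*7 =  - 588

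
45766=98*467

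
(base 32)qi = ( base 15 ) 3BA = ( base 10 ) 850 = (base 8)1522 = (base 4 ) 31102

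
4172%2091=2081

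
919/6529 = 919/6529 = 0.14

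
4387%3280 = 1107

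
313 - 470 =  - 157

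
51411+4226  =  55637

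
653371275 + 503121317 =1156492592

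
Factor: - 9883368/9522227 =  - 898488/865657  =  - 2^3*3^2*13^( - 1)*17^(-1)*3917^ ( - 1)*12479^1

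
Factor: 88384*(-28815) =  - 2546784960 =- 2^6*3^1*5^1*17^1*113^1*1381^1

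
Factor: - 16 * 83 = -1328=- 2^4*83^1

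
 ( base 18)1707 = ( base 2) 1111110101011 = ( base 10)8107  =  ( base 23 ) f7b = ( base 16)1fab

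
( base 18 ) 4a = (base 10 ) 82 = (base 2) 1010010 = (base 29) 2o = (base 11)75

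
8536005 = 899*9495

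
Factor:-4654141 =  - 17^1 * 273773^1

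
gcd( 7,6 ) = 1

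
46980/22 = 23490/11 = 2135.45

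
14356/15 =957 + 1/15 =957.07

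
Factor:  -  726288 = - 2^4*3^1*15131^1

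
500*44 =22000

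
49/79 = 49/79=0.62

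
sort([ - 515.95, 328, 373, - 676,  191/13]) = [ - 676,  -  515.95, 191/13, 328, 373 ]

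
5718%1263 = 666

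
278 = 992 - 714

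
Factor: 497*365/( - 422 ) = - 2^( - 1) * 5^1 * 7^1*71^1*73^1*211^ (-1) = - 181405/422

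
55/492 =55/492 = 0.11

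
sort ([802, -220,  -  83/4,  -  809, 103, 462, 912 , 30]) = [ - 809, - 220, - 83/4, 30, 103,462, 802,912]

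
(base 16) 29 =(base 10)41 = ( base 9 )45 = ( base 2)101001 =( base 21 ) 1k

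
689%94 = 31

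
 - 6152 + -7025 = -13177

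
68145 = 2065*33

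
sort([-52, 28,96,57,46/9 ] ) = [ - 52, 46/9, 28, 57,  96 ] 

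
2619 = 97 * 27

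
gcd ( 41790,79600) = 1990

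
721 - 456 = 265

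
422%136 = 14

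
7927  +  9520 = 17447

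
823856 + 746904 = 1570760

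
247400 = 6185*40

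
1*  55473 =55473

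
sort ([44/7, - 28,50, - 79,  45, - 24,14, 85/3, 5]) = [ - 79  , - 28, - 24,  5 , 44/7,  14, 85/3,45,50]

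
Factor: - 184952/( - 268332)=2^1*3^( - 1)*59^( - 1)*61^1 =122/177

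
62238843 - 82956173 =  - 20717330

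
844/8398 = 422/4199 = 0.10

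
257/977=257/977 = 0.26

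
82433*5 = 412165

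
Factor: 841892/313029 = 2^2*3^( - 2) *23^1*9151^1*34781^( - 1) 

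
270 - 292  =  -22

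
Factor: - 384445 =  - 5^1*23^1 * 3343^1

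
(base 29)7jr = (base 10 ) 6465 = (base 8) 14501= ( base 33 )5uu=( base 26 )9eh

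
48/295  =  48/295 = 0.16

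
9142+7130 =16272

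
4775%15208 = 4775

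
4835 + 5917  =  10752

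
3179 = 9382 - 6203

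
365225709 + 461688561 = 826914270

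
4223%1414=1395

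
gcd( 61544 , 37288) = 8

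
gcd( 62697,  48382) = 1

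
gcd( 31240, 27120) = 40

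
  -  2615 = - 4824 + 2209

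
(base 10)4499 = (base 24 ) 7jb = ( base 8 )10623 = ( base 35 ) 3nj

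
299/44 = 6 + 35/44=6.80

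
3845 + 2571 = 6416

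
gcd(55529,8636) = 1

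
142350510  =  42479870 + 99870640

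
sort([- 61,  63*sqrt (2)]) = [ - 61, 63*sqrt (2 )]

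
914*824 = 753136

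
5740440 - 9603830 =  - 3863390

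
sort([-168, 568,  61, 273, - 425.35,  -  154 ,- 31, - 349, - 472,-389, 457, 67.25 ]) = [ - 472, - 425.35, - 389, - 349 ,-168,-154,- 31,61, 67.25,  273, 457, 568 ] 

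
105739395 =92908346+12831049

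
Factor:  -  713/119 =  - 7^( - 1) * 17^(- 1 ) *23^1 * 31^1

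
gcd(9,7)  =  1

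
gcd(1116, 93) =93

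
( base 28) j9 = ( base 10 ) 541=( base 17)1EE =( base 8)1035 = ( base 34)FV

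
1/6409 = 1/6409 =0.00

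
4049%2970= 1079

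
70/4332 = 35/2166 = 0.02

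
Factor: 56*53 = 2968 = 2^3*7^1*53^1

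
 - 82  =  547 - 629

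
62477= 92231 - 29754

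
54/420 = 9/70=0.13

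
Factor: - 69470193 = - 3^1*13^1*1781287^1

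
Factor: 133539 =3^1*7^1*6359^1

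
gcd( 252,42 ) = 42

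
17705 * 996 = 17634180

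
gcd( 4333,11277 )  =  7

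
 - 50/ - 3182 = 25/1591 = 0.02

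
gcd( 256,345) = 1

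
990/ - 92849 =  - 990/92849 = - 0.01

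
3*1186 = 3558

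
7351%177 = 94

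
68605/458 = 149 + 363/458 = 149.79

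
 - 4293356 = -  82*52358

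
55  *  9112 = 501160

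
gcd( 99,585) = 9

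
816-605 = 211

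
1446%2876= 1446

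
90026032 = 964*93388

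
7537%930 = 97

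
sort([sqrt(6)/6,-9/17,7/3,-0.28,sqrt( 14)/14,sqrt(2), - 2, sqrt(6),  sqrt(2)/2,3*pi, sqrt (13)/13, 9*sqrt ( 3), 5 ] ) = [-2, - 9/17, - 0.28, sqrt(14)/14,  sqrt( 13 )/13,  sqrt( 6)/6,sqrt(2)/2, sqrt( 2 ) , 7/3,sqrt(6) , 5, 3*pi , 9*sqrt( 3)] 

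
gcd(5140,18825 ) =5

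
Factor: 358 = 2^1*179^1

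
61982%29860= 2262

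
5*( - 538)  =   - 2690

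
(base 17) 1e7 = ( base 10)534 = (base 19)192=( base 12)386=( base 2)1000010110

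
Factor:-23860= - 2^2*5^1*1193^1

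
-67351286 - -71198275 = 3846989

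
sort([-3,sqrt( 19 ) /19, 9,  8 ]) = [-3, sqrt(19 ) /19,  8, 9]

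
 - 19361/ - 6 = 19361/6 = 3226.83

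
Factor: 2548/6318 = 98/243 = 2^1*3^ ( - 5)*7^2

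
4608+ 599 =5207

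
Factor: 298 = 2^1*149^1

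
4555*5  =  22775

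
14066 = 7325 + 6741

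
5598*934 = 5228532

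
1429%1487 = 1429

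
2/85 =2/85 =0.02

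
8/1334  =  4/667  =  0.01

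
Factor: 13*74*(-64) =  - 2^7 * 13^1*37^1 = - 61568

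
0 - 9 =-9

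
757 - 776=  - 19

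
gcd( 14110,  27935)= 5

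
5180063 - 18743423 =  - 13563360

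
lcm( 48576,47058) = 1505856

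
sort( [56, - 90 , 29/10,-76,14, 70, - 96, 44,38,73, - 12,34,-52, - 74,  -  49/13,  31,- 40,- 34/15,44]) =[ - 96, - 90, - 76, - 74,  -  52, - 40, - 12, - 49/13,-34/15 , 29/10, 14,31 , 34,38,44, 44, 56, 70,73]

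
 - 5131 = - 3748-1383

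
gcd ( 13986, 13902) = 42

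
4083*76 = 310308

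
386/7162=193/3581 = 0.05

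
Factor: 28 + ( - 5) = 23 = 23^1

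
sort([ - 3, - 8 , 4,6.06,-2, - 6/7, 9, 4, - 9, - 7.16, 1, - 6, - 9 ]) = [ - 9, - 9, - 8,  -  7.16, - 6, - 3 , -2, - 6/7,1, 4,4, 6.06 , 9]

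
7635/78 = 2545/26 = 97.88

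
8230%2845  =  2540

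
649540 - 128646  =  520894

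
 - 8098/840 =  - 10  +  151/420 = - 9.64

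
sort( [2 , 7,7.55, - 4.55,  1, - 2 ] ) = [- 4.55,-2, 1, 2,  7,7.55]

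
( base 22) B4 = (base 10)246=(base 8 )366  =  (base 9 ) 303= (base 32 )7M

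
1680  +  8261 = 9941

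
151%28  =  11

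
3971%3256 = 715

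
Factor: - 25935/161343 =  -3^( - 1)*5^1 * 19^1*197^( - 1)=-95/591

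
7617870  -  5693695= 1924175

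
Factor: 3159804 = 2^2*3^1*59^1*4463^1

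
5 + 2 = 7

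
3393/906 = 1131/302 = 3.75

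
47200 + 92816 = 140016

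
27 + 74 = 101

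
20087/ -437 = -20087/437= - 45.97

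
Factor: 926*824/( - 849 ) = - 2^4*3^( - 1 )*103^1*283^( - 1)*463^1 = - 763024/849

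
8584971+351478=8936449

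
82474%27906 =26662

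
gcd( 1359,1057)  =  151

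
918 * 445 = 408510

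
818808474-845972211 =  -27163737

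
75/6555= 5/437=0.01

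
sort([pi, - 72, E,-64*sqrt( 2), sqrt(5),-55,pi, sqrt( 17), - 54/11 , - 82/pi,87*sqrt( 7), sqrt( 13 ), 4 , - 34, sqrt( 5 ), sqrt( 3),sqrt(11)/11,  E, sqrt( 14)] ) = [ - 64*sqrt(2 ) , - 72,-55, - 34, - 82/pi, - 54/11,sqrt ( 11) /11, sqrt ( 3),sqrt(5),sqrt( 5), E, E,pi, pi  ,  sqrt( 13 ),sqrt( 14 ) , 4 , sqrt( 17), 87*sqrt(7)]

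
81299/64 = 1270 + 19/64 = 1270.30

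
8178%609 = 261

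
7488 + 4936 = 12424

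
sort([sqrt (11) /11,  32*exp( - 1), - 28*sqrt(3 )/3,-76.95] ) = [ - 76.95, - 28*sqrt (3)/3, sqrt(11) /11, 32  *  exp ( - 1 )] 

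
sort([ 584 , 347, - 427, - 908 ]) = [ - 908,-427,347, 584 ] 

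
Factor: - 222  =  - 2^1*3^1*37^1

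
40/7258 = 20/3629=0.01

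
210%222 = 210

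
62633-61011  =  1622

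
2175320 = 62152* 35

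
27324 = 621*44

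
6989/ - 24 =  - 292 + 19/24 = - 291.21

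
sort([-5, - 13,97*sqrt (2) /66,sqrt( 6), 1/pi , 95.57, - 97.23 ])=[ - 97.23, - 13, - 5,1/pi, 97*sqrt (2 )/66,sqrt( 6), 95.57]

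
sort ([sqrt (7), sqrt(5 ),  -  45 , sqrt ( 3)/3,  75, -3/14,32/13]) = [ - 45 ,- 3/14, sqrt( 3 ) /3, sqrt( 5 ), 32/13, sqrt( 7 ), 75]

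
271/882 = 271/882 = 0.31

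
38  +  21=59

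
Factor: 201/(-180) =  - 67/60= - 2^( - 2 ) * 3^ ( - 1 )  *  5^(- 1 )*67^1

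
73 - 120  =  -47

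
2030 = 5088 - 3058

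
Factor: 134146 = 2^1*67073^1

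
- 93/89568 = -1 + 29825/29856 = -0.00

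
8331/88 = 94 + 59/88= 94.67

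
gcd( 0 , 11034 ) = 11034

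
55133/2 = 27566  +  1/2 = 27566.50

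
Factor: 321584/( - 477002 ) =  - 160792/238501 = - 2^3*79^(-1 )*101^1*199^1*3019^ ( - 1 ) 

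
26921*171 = 4603491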